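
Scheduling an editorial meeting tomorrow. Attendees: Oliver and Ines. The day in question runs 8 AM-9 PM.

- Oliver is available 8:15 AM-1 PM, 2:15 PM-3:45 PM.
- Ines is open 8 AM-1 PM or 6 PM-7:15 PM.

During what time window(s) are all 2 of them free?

08:15-13:00

Oliver ∩ Ines: 08:15-13:00.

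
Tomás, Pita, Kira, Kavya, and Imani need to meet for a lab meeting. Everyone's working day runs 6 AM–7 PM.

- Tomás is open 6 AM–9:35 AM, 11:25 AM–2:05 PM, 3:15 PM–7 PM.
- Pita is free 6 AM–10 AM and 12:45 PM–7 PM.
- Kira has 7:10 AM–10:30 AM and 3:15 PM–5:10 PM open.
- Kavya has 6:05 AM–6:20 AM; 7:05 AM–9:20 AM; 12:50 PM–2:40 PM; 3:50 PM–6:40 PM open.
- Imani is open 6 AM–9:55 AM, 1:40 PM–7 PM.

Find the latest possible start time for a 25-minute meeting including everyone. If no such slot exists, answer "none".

Tomás ∩ Pita: 06:00-09:35, 12:45-14:05, 15:15-19:00.
Tomás ∩ Pita ∩ Kira: 07:10-09:35, 15:15-17:10.
Tomás ∩ Pita ∩ Kira ∩ Kavya: 07:10-09:20, 15:50-17:10.
Tomás ∩ Pita ∩ Kira ∩ Kavya ∩ Imani: 07:10-09:20, 15:50-17:10.
The last common window of at least 25 minutes is 15:50-17:10; a 25-minute meeting can start as late as 16:45 and still end by 17:10.

16:45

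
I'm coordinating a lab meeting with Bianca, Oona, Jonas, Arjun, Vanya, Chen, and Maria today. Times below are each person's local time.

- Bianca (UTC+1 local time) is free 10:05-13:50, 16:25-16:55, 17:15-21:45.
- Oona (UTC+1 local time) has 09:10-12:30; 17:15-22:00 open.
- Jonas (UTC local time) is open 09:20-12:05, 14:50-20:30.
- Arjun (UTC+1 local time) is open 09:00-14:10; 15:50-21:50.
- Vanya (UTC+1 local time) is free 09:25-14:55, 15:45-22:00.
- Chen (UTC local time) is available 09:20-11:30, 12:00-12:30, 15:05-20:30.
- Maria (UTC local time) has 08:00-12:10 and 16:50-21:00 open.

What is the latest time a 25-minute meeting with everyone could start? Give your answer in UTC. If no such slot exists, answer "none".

20:05

Bianca in UTC: 09:05-12:50, 15:25-15:55, 16:15-20:45 (subtract 1h to convert from UTC+1).
Oona in UTC: 08:10-11:30, 16:15-21:00 (subtract 1h to convert from UTC+1).
Jonas in UTC: 09:20-12:05, 14:50-20:30.
Arjun in UTC: 08:00-13:10, 14:50-20:50 (subtract 1h to convert from UTC+1).
Vanya in UTC: 08:25-13:55, 14:45-21:00 (subtract 1h to convert from UTC+1).
Chen in UTC: 09:20-11:30, 12:00-12:30, 15:05-20:30.
Maria in UTC: 08:00-12:10, 16:50-21:00.
Bianca ∩ Oona: 09:05-11:30, 16:15-20:45.
Bianca ∩ Oona ∩ Jonas: 09:20-11:30, 16:15-20:30.
Bianca ∩ Oona ∩ Jonas ∩ Arjun: 09:20-11:30, 16:15-20:30.
Bianca ∩ Oona ∩ Jonas ∩ Arjun ∩ Vanya: 09:20-11:30, 16:15-20:30.
Bianca ∩ Oona ∩ Jonas ∩ Arjun ∩ Vanya ∩ Chen: 09:20-11:30, 16:15-20:30.
Bianca ∩ Oona ∩ Jonas ∩ Arjun ∩ Vanya ∩ Chen ∩ Maria: 09:20-11:30, 16:50-20:30.
The last common window of at least 25 minutes is 16:50-20:30; a 25-minute meeting can start as late as 20:05 and still end by 20:30.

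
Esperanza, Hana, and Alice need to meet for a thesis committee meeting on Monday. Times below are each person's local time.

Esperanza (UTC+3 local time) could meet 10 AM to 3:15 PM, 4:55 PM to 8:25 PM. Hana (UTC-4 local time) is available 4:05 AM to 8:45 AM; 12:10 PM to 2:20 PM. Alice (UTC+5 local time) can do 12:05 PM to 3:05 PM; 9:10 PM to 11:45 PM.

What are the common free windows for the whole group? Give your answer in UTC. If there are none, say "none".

08:05-10:05, 16:10-17:25

Esperanza in UTC: 07:00-12:15, 13:55-17:25 (subtract 3h to convert from UTC+3).
Hana in UTC: 08:05-12:45, 16:10-18:20 (add 4h to convert from UTC-4).
Alice in UTC: 07:05-10:05, 16:10-18:45 (subtract 5h to convert from UTC+5).
Esperanza ∩ Hana: 08:05-12:15, 16:10-17:25.
Esperanza ∩ Hana ∩ Alice: 08:05-10:05, 16:10-17:25.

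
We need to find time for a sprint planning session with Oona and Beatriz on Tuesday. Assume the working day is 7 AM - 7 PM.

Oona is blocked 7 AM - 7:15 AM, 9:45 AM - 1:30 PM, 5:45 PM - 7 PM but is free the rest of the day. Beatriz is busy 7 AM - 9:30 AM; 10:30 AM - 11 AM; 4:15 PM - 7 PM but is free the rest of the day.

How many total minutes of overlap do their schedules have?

180

Oona free: 07:15-09:45, 13:30-17:45 (invert busy blocks within the working day).
Beatriz free: 09:30-10:30, 11:00-16:15 (invert busy blocks within the working day).
Oona ∩ Beatriz: 09:30-09:45, 13:30-16:15.
Summing the common windows: 15 + 165 = 180 minutes.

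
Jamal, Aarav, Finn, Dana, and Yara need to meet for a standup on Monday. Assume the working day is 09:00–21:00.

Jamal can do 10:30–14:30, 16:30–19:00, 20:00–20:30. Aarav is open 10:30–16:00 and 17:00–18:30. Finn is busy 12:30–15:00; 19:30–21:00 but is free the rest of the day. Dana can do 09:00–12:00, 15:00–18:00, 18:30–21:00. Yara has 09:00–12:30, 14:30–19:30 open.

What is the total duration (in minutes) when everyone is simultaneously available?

Jamal free: 10:30-14:30, 16:30-19:00, 20:00-20:30.
Aarav free: 10:30-16:00, 17:00-18:30.
Finn free: 09:00-12:30, 15:00-19:30 (invert busy blocks within the working day).
Dana free: 09:00-12:00, 15:00-18:00, 18:30-21:00.
Yara free: 09:00-12:30, 14:30-19:30.
Jamal ∩ Aarav: 10:30-14:30, 17:00-18:30.
Jamal ∩ Aarav ∩ Finn: 10:30-12:30, 17:00-18:30.
Jamal ∩ Aarav ∩ Finn ∩ Dana: 10:30-12:00, 17:00-18:00.
Jamal ∩ Aarav ∩ Finn ∩ Dana ∩ Yara: 10:30-12:00, 17:00-18:00.
Those are the intersection windows.
Summing the common windows: 90 + 60 = 150 minutes.

150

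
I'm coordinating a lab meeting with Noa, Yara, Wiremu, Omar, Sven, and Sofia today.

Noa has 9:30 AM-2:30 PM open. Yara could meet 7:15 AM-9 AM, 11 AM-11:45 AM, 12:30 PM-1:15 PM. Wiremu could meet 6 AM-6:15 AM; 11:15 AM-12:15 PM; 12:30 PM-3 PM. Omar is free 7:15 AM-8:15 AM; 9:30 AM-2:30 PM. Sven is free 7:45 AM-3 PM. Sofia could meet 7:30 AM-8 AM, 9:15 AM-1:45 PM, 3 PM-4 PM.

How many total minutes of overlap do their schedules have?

75

Noa ∩ Yara: 11:00-11:45, 12:30-13:15.
Noa ∩ Yara ∩ Wiremu: 11:15-11:45, 12:30-13:15.
Noa ∩ Yara ∩ Wiremu ∩ Omar: 11:15-11:45, 12:30-13:15.
Noa ∩ Yara ∩ Wiremu ∩ Omar ∩ Sven: 11:15-11:45, 12:30-13:15.
Noa ∩ Yara ∩ Wiremu ∩ Omar ∩ Sven ∩ Sofia: 11:15-11:45, 12:30-13:15.
Summing the common windows: 30 + 45 = 75 minutes.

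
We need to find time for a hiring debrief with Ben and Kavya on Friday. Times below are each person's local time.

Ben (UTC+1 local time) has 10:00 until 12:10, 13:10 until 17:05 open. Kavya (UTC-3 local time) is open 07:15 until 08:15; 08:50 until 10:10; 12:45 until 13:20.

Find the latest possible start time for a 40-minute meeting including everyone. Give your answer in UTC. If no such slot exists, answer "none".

12:30

Ben in UTC: 09:00-11:10, 12:10-16:05 (subtract 1h to convert from UTC+1).
Kavya in UTC: 10:15-11:15, 11:50-13:10, 15:45-16:20 (add 3h to convert from UTC-3).
Ben ∩ Kavya: 10:15-11:10, 12:10-13:10, 15:45-16:05.
The last common window of at least 40 minutes is 12:10-13:10; a 40-minute meeting can start as late as 12:30 and still end by 13:10.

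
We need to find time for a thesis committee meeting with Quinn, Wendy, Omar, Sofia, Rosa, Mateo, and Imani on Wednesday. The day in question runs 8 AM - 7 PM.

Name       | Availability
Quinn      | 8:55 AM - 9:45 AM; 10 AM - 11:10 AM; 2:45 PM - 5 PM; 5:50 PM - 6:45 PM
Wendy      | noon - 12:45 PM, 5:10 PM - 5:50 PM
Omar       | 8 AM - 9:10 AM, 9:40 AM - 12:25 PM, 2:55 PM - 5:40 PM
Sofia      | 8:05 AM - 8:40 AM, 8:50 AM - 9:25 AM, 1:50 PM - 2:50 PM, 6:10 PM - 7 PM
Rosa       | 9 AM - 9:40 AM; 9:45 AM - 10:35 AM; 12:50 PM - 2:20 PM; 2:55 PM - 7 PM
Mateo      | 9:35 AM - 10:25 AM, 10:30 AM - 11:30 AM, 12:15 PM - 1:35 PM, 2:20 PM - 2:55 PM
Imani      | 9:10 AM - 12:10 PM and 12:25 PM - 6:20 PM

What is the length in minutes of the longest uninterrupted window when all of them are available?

0

Quinn ∩ Wendy: ∅.
Quinn ∩ Wendy ∩ Omar: ∅.
Quinn ∩ Wendy ∩ Omar ∩ Sofia: ∅.
Quinn ∩ Wendy ∩ Omar ∩ Sofia ∩ Rosa: ∅.
Quinn ∩ Wendy ∩ Omar ∩ Sofia ∩ Rosa ∩ Mateo: ∅.
Quinn ∩ Wendy ∩ Omar ∩ Sofia ∩ Rosa ∩ Mateo ∩ Imani: ∅.
There is no time when everyone is free.
No common window exists, so the longest block is 0 minutes.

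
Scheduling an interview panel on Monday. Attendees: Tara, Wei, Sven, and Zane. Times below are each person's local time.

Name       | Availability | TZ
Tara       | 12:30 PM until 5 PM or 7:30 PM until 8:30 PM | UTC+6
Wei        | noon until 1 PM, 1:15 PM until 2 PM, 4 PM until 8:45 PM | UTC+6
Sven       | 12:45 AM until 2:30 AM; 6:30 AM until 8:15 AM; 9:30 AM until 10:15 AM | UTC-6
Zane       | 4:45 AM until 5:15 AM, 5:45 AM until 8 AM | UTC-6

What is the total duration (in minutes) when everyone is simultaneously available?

30

Tara in UTC: 06:30-11:00, 13:30-14:30 (subtract 6h to convert from UTC+6).
Wei in UTC: 06:00-07:00, 07:15-08:00, 10:00-14:45 (subtract 6h to convert from UTC+6).
Sven in UTC: 06:45-08:30, 12:30-14:15, 15:30-16:15 (add 6h to convert from UTC-6).
Zane in UTC: 10:45-11:15, 11:45-14:00 (add 6h to convert from UTC-6).
Tara ∩ Wei: 06:30-07:00, 07:15-08:00, 10:00-11:00, 13:30-14:30.
Tara ∩ Wei ∩ Sven: 06:45-07:00, 07:15-08:00, 13:30-14:15.
Tara ∩ Wei ∩ Sven ∩ Zane: 13:30-14:00.
So the common availability across everyone is 13:30-14:00.
That's a single block of 30 minutes.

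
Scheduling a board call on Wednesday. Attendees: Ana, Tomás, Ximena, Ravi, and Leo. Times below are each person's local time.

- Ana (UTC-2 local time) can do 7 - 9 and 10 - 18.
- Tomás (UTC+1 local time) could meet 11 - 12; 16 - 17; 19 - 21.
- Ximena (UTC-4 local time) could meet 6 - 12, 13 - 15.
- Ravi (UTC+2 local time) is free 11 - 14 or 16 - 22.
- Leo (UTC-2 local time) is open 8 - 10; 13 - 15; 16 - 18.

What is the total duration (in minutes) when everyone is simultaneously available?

180

Ana in UTC: 09:00-11:00, 12:00-20:00 (add 2h to convert from UTC-2).
Tomás in UTC: 10:00-11:00, 15:00-16:00, 18:00-20:00 (subtract 1h to convert from UTC+1).
Ximena in UTC: 10:00-16:00, 17:00-19:00 (add 4h to convert from UTC-4).
Ravi in UTC: 09:00-12:00, 14:00-20:00 (subtract 2h to convert from UTC+2).
Leo in UTC: 10:00-12:00, 15:00-17:00, 18:00-20:00 (add 2h to convert from UTC-2).
Ana ∩ Tomás: 10:00-11:00, 15:00-16:00, 18:00-20:00.
Ana ∩ Tomás ∩ Ximena: 10:00-11:00, 15:00-16:00, 18:00-19:00.
Ana ∩ Tomás ∩ Ximena ∩ Ravi: 10:00-11:00, 15:00-16:00, 18:00-19:00.
Ana ∩ Tomás ∩ Ximena ∩ Ravi ∩ Leo: 10:00-11:00, 15:00-16:00, 18:00-19:00.
Those are the intersection windows.
Summing the common windows: 60 + 60 + 60 = 180 minutes.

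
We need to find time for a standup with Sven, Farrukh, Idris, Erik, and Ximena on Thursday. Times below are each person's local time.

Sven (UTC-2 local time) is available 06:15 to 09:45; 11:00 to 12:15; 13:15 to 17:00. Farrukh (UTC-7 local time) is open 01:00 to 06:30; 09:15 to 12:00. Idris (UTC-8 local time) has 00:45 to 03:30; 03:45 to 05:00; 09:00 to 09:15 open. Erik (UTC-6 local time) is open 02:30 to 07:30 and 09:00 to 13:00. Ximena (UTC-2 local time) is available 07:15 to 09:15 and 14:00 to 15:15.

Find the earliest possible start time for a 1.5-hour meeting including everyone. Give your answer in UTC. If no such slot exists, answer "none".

09:15

Sven in UTC: 08:15-11:45, 13:00-14:15, 15:15-19:00 (add 2h to convert from UTC-2).
Farrukh in UTC: 08:00-13:30, 16:15-19:00 (add 7h to convert from UTC-7).
Idris in UTC: 08:45-11:30, 11:45-13:00, 17:00-17:15 (add 8h to convert from UTC-8).
Erik in UTC: 08:30-13:30, 15:00-19:00 (add 6h to convert from UTC-6).
Ximena in UTC: 09:15-11:15, 16:00-17:15 (add 2h to convert from UTC-2).
Sven ∩ Farrukh: 08:15-11:45, 13:00-13:30, 16:15-19:00.
Sven ∩ Farrukh ∩ Idris: 08:45-11:30, 17:00-17:15.
Sven ∩ Farrukh ∩ Idris ∩ Erik: 08:45-11:30, 17:00-17:15.
Sven ∩ Farrukh ∩ Idris ∩ Erik ∩ Ximena: 09:15-11:15, 17:00-17:15.
So the common availability across everyone is 09:15-11:15, 17:00-17:15.
The first common window of at least 90 minutes is 09:15-11:15, so the earliest start is 09:15.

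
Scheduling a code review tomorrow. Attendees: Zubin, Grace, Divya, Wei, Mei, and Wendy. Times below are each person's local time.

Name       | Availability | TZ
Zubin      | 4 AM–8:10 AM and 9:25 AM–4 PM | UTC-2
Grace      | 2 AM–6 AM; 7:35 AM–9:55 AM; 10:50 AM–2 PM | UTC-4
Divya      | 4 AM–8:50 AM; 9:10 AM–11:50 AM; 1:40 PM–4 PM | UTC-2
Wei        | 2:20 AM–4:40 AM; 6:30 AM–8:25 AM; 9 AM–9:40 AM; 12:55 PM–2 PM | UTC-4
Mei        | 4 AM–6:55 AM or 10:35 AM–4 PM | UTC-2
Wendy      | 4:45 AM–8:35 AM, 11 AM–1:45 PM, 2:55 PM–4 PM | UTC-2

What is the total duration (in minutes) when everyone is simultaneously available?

220

Zubin in UTC: 06:00-10:10, 11:25-18:00 (add 2h to convert from UTC-2).
Grace in UTC: 06:00-10:00, 11:35-13:55, 14:50-18:00 (add 4h to convert from UTC-4).
Divya in UTC: 06:00-10:50, 11:10-13:50, 15:40-18:00 (add 2h to convert from UTC-2).
Wei in UTC: 06:20-08:40, 10:30-12:25, 13:00-13:40, 16:55-18:00 (add 4h to convert from UTC-4).
Mei in UTC: 06:00-08:55, 12:35-18:00 (add 2h to convert from UTC-2).
Wendy in UTC: 06:45-10:35, 13:00-15:45, 16:55-18:00 (add 2h to convert from UTC-2).
Zubin ∩ Grace: 06:00-10:00, 11:35-13:55, 14:50-18:00.
Zubin ∩ Grace ∩ Divya: 06:00-10:00, 11:35-13:50, 15:40-18:00.
Zubin ∩ Grace ∩ Divya ∩ Wei: 06:20-08:40, 11:35-12:25, 13:00-13:40, 16:55-18:00.
Zubin ∩ Grace ∩ Divya ∩ Wei ∩ Mei: 06:20-08:40, 13:00-13:40, 16:55-18:00.
Zubin ∩ Grace ∩ Divya ∩ Wei ∩ Mei ∩ Wendy: 06:45-08:40, 13:00-13:40, 16:55-18:00.
Summing the common windows: 115 + 40 + 65 = 220 minutes.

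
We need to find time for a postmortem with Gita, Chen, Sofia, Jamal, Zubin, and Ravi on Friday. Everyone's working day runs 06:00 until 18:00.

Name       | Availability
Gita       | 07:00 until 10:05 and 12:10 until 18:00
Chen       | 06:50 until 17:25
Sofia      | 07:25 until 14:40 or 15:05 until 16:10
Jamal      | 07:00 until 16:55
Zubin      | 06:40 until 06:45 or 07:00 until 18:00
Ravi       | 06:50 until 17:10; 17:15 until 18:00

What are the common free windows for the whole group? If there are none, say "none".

Gita ∩ Chen: 07:00-10:05, 12:10-17:25.
Gita ∩ Chen ∩ Sofia: 07:25-10:05, 12:10-14:40, 15:05-16:10.
Gita ∩ Chen ∩ Sofia ∩ Jamal: 07:25-10:05, 12:10-14:40, 15:05-16:10.
Gita ∩ Chen ∩ Sofia ∩ Jamal ∩ Zubin: 07:25-10:05, 12:10-14:40, 15:05-16:10.
Gita ∩ Chen ∩ Sofia ∩ Jamal ∩ Zubin ∩ Ravi: 07:25-10:05, 12:10-14:40, 15:05-16:10.

07:25-10:05, 12:10-14:40, 15:05-16:10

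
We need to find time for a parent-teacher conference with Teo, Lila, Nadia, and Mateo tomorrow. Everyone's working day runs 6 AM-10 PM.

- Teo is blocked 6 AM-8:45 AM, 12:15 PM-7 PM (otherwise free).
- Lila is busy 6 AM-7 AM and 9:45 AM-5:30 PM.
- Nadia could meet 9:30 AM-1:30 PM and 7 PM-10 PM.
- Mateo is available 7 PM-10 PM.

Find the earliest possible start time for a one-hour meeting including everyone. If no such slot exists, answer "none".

Teo free: 08:45-12:15, 19:00-22:00 (invert busy blocks within the working day).
Lila free: 07:00-09:45, 17:30-22:00 (invert busy blocks within the working day).
Nadia free: 09:30-13:30, 19:00-22:00.
Mateo free: 19:00-22:00.
Teo ∩ Lila: 08:45-09:45, 19:00-22:00.
Teo ∩ Lila ∩ Nadia: 09:30-09:45, 19:00-22:00.
Teo ∩ Lila ∩ Nadia ∩ Mateo: 19:00-22:00.
The first common window of at least 60 minutes is 19:00-22:00, so the earliest start is 19:00.

19:00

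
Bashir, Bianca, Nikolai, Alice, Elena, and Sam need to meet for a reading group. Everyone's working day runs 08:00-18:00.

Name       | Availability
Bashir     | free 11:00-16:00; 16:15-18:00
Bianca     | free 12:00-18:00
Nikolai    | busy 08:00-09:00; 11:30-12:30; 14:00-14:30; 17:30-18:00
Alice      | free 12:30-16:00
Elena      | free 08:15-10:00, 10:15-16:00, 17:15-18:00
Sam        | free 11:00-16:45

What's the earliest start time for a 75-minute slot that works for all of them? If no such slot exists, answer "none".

12:30

Bashir free: 11:00-16:00, 16:15-18:00.
Bianca free: 12:00-18:00.
Nikolai free: 09:00-11:30, 12:30-14:00, 14:30-17:30 (invert busy blocks within the working day).
Alice free: 12:30-16:00.
Elena free: 08:15-10:00, 10:15-16:00, 17:15-18:00.
Sam free: 11:00-16:45.
Bashir ∩ Bianca: 12:00-16:00, 16:15-18:00.
Bashir ∩ Bianca ∩ Nikolai: 12:30-14:00, 14:30-16:00, 16:15-17:30.
Bashir ∩ Bianca ∩ Nikolai ∩ Alice: 12:30-14:00, 14:30-16:00.
Bashir ∩ Bianca ∩ Nikolai ∩ Alice ∩ Elena: 12:30-14:00, 14:30-16:00.
Bashir ∩ Bianca ∩ Nikolai ∩ Alice ∩ Elena ∩ Sam: 12:30-14:00, 14:30-16:00.
The first common window of at least 75 minutes is 12:30-14:00, so the earliest start is 12:30.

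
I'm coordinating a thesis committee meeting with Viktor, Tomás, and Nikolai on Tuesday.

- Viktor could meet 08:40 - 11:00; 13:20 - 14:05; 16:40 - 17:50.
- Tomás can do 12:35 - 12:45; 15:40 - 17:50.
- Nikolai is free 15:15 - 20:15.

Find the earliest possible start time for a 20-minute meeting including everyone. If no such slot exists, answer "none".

16:40

Viktor ∩ Tomás: 16:40-17:50.
Viktor ∩ Tomás ∩ Nikolai: 16:40-17:50.
The first common window of at least 20 minutes is 16:40-17:50, so the earliest start is 16:40.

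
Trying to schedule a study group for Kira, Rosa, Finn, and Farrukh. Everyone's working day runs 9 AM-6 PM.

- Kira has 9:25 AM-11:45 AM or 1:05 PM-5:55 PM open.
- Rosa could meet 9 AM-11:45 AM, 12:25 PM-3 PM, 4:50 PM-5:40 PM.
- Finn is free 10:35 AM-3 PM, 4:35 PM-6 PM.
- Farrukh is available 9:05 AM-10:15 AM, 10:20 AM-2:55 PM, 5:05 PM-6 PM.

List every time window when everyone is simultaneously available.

10:35-11:45, 13:05-14:55, 17:05-17:40

Kira ∩ Rosa: 09:25-11:45, 13:05-15:00, 16:50-17:40.
Kira ∩ Rosa ∩ Finn: 10:35-11:45, 13:05-15:00, 16:50-17:40.
Kira ∩ Rosa ∩ Finn ∩ Farrukh: 10:35-11:45, 13:05-14:55, 17:05-17:40.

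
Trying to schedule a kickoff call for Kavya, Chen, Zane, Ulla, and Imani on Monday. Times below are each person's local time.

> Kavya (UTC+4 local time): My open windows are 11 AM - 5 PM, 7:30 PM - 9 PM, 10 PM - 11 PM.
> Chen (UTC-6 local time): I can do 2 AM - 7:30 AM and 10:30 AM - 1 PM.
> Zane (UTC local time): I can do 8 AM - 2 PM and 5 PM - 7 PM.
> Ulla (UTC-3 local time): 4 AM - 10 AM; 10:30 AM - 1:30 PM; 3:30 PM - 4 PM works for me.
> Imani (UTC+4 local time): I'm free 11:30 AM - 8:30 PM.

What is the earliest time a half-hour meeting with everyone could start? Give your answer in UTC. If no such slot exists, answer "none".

08:00

Kavya in UTC: 07:00-13:00, 15:30-17:00, 18:00-19:00 (subtract 4h to convert from UTC+4).
Chen in UTC: 08:00-13:30, 16:30-19:00 (add 6h to convert from UTC-6).
Zane in UTC: 08:00-14:00, 17:00-19:00.
Ulla in UTC: 07:00-13:00, 13:30-16:30, 18:30-19:00 (add 3h to convert from UTC-3).
Imani in UTC: 07:30-16:30 (subtract 4h to convert from UTC+4).
Kavya ∩ Chen: 08:00-13:00, 16:30-17:00, 18:00-19:00.
Kavya ∩ Chen ∩ Zane: 08:00-13:00, 18:00-19:00.
Kavya ∩ Chen ∩ Zane ∩ Ulla: 08:00-13:00, 18:30-19:00.
Kavya ∩ Chen ∩ Zane ∩ Ulla ∩ Imani: 08:00-13:00.
The first common window of at least 30 minutes is 08:00-13:00, so the earliest start is 08:00.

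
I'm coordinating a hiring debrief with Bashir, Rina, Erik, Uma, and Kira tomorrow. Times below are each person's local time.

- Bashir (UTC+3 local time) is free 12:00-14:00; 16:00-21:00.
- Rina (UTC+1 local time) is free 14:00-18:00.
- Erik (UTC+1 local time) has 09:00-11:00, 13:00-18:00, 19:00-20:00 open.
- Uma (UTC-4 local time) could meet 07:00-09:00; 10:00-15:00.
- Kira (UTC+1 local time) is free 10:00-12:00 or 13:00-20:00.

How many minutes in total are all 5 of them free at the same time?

180

Bashir in UTC: 09:00-11:00, 13:00-18:00 (subtract 3h to convert from UTC+3).
Rina in UTC: 13:00-17:00 (subtract 1h to convert from UTC+1).
Erik in UTC: 08:00-10:00, 12:00-17:00, 18:00-19:00 (subtract 1h to convert from UTC+1).
Uma in UTC: 11:00-13:00, 14:00-19:00 (add 4h to convert from UTC-4).
Kira in UTC: 09:00-11:00, 12:00-19:00 (subtract 1h to convert from UTC+1).
Bashir ∩ Rina: 13:00-17:00.
Bashir ∩ Rina ∩ Erik: 13:00-17:00.
Bashir ∩ Rina ∩ Erik ∩ Uma: 14:00-17:00.
Bashir ∩ Rina ∩ Erik ∩ Uma ∩ Kira: 14:00-17:00.
So the common availability across everyone is 14:00-17:00.
That's a single block of 180 minutes.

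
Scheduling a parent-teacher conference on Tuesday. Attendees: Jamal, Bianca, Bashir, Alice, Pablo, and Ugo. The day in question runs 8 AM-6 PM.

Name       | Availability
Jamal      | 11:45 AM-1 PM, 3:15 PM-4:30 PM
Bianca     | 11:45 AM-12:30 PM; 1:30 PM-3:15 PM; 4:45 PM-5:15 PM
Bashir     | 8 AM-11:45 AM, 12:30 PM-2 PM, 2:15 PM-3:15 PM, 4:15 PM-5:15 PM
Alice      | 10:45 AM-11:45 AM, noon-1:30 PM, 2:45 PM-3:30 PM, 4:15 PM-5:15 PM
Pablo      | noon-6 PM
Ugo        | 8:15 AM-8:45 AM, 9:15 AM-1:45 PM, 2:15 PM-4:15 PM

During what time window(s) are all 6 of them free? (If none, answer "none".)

none

Jamal ∩ Bianca: 11:45-12:30.
Jamal ∩ Bianca ∩ Bashir: ∅.
Jamal ∩ Bianca ∩ Bashir ∩ Alice: ∅.
Jamal ∩ Bianca ∩ Bashir ∩ Alice ∩ Pablo: ∅.
Jamal ∩ Bianca ∩ Bashir ∩ Alice ∩ Pablo ∩ Ugo: ∅.
There is no time when everyone is free.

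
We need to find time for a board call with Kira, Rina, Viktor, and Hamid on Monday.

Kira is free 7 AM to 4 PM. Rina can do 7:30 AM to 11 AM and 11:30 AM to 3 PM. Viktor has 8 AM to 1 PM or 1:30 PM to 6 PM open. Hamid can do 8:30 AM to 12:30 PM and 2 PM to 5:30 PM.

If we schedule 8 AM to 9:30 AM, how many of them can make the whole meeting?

3

Kira, Rina, and Viktor can make the full 08:00-09:30 slot — that's 3.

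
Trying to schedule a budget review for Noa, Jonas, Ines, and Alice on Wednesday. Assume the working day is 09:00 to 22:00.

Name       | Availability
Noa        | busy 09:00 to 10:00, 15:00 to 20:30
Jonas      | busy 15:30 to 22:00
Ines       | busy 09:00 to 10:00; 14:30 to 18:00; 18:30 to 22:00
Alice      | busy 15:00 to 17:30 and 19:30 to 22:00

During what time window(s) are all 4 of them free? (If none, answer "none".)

10:00-14:30

Noa free: 10:00-15:00, 20:30-22:00 (invert busy blocks within the working day).
Jonas free: 09:00-15:30 (invert busy blocks within the working day).
Ines free: 10:00-14:30, 18:00-18:30 (invert busy blocks within the working day).
Alice free: 09:00-15:00, 17:30-19:30 (invert busy blocks within the working day).
Noa ∩ Jonas: 10:00-15:00.
Noa ∩ Jonas ∩ Ines: 10:00-14:30.
Noa ∩ Jonas ∩ Ines ∩ Alice: 10:00-14:30.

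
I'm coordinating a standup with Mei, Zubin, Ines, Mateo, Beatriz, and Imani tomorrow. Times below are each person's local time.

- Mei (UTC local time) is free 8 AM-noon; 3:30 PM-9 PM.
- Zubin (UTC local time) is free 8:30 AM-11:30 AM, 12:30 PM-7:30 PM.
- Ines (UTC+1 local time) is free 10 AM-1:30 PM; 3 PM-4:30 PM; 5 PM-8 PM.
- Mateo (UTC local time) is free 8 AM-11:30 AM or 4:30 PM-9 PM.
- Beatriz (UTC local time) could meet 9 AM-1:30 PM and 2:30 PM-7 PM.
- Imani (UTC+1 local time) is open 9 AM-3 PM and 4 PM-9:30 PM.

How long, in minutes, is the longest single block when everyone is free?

150

Mei in UTC: 08:00-12:00, 15:30-21:00.
Zubin in UTC: 08:30-11:30, 12:30-19:30.
Ines in UTC: 09:00-12:30, 14:00-15:30, 16:00-19:00 (subtract 1h to convert from UTC+1).
Mateo in UTC: 08:00-11:30, 16:30-21:00.
Beatriz in UTC: 09:00-13:30, 14:30-19:00.
Imani in UTC: 08:00-14:00, 15:00-20:30 (subtract 1h to convert from UTC+1).
Mei ∩ Zubin: 08:30-11:30, 15:30-19:30.
Mei ∩ Zubin ∩ Ines: 09:00-11:30, 16:00-19:00.
Mei ∩ Zubin ∩ Ines ∩ Mateo: 09:00-11:30, 16:30-19:00.
Mei ∩ Zubin ∩ Ines ∩ Mateo ∩ Beatriz: 09:00-11:30, 16:30-19:00.
Mei ∩ Zubin ∩ Ines ∩ Mateo ∩ Beatriz ∩ Imani: 09:00-11:30, 16:30-19:00.
So the common availability across everyone is 09:00-11:30, 16:30-19:00.
The longest is 09:00-11:30 at 150 minutes.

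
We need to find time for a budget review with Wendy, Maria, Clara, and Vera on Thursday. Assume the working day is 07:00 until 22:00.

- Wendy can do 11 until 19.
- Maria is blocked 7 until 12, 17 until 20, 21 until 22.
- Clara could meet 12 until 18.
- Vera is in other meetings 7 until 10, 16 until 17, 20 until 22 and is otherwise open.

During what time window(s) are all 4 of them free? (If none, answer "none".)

Wendy free: 11:00-19:00.
Maria free: 12:00-17:00, 20:00-21:00 (invert busy blocks within the working day).
Clara free: 12:00-18:00.
Vera free: 10:00-16:00, 17:00-20:00 (invert busy blocks within the working day).
Wendy ∩ Maria: 12:00-17:00.
Wendy ∩ Maria ∩ Clara: 12:00-17:00.
Wendy ∩ Maria ∩ Clara ∩ Vera: 12:00-16:00.
So the common availability across everyone is 12:00-16:00.

12:00-16:00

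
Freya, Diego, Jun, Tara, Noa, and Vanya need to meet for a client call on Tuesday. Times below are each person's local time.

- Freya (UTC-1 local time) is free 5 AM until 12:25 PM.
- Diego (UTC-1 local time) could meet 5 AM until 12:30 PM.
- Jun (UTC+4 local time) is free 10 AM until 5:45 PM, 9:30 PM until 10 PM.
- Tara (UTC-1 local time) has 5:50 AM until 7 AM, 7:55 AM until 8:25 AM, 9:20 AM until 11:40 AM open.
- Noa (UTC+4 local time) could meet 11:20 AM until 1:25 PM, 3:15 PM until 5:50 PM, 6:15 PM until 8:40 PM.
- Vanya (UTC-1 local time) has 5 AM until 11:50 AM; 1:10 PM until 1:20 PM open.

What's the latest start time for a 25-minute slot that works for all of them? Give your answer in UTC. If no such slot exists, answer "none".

Freya in UTC: 06:00-13:25 (add 1h to convert from UTC-1).
Diego in UTC: 06:00-13:30 (add 1h to convert from UTC-1).
Jun in UTC: 06:00-13:45, 17:30-18:00 (subtract 4h to convert from UTC+4).
Tara in UTC: 06:50-08:00, 08:55-09:25, 10:20-12:40 (add 1h to convert from UTC-1).
Noa in UTC: 07:20-09:25, 11:15-13:50, 14:15-16:40 (subtract 4h to convert from UTC+4).
Vanya in UTC: 06:00-12:50, 14:10-14:20 (add 1h to convert from UTC-1).
Freya ∩ Diego: 06:00-13:25.
Freya ∩ Diego ∩ Jun: 06:00-13:25.
Freya ∩ Diego ∩ Jun ∩ Tara: 06:50-08:00, 08:55-09:25, 10:20-12:40.
Freya ∩ Diego ∩ Jun ∩ Tara ∩ Noa: 07:20-08:00, 08:55-09:25, 11:15-12:40.
Freya ∩ Diego ∩ Jun ∩ Tara ∩ Noa ∩ Vanya: 07:20-08:00, 08:55-09:25, 11:15-12:40.
So the common availability across everyone is 07:20-08:00, 08:55-09:25, 11:15-12:40.
The last common window of at least 25 minutes is 11:15-12:40; a 25-minute meeting can start as late as 12:15 and still end by 12:40.

12:15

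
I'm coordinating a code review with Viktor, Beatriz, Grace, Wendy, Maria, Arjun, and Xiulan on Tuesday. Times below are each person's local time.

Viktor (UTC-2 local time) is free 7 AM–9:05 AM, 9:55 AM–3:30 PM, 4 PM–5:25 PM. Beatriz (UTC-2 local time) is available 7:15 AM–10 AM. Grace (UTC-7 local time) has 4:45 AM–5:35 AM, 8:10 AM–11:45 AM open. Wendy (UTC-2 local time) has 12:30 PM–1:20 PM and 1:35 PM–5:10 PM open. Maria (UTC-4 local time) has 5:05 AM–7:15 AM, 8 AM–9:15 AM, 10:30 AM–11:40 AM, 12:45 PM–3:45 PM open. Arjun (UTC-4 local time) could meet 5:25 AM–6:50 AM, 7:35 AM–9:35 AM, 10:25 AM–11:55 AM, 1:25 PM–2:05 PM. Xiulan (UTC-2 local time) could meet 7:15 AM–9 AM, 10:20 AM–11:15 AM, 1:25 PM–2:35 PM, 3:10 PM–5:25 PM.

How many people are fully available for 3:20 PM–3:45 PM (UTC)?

3

Viktor in UTC: 09:00-11:05, 11:55-17:30, 18:00-19:25 (add 2h to convert from UTC-2).
Beatriz in UTC: 09:15-12:00 (add 2h to convert from UTC-2).
Grace in UTC: 11:45-12:35, 15:10-18:45 (add 7h to convert from UTC-7).
Wendy in UTC: 14:30-15:20, 15:35-19:10 (add 2h to convert from UTC-2).
Maria in UTC: 09:05-11:15, 12:00-13:15, 14:30-15:40, 16:45-19:45 (add 4h to convert from UTC-4).
Arjun in UTC: 09:25-10:50, 11:35-13:35, 14:25-15:55, 17:25-18:05 (add 4h to convert from UTC-4).
Xiulan in UTC: 09:15-11:00, 12:20-13:15, 15:25-16:35, 17:10-19:25 (add 2h to convert from UTC-2).
Viktor, Grace, and Arjun can make the full 15:20-15:45 slot — that's 3.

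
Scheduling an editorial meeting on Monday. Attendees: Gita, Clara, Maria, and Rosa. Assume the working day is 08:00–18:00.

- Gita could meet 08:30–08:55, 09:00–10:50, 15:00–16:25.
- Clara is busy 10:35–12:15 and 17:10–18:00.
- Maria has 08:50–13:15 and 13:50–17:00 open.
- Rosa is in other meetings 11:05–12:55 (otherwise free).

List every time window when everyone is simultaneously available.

Gita free: 08:30-08:55, 09:00-10:50, 15:00-16:25.
Clara free: 08:00-10:35, 12:15-17:10 (invert busy blocks within the working day).
Maria free: 08:50-13:15, 13:50-17:00.
Rosa free: 08:00-11:05, 12:55-18:00 (invert busy blocks within the working day).
Gita ∩ Clara: 08:30-08:55, 09:00-10:35, 15:00-16:25.
Gita ∩ Clara ∩ Maria: 08:50-08:55, 09:00-10:35, 15:00-16:25.
Gita ∩ Clara ∩ Maria ∩ Rosa: 08:50-08:55, 09:00-10:35, 15:00-16:25.

08:50-08:55, 09:00-10:35, 15:00-16:25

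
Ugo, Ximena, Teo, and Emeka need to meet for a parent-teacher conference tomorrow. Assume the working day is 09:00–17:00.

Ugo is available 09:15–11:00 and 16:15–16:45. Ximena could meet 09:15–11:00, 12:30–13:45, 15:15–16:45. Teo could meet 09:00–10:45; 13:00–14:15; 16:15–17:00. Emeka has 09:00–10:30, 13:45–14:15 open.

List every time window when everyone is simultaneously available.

Ugo ∩ Ximena: 09:15-11:00, 16:15-16:45.
Ugo ∩ Ximena ∩ Teo: 09:15-10:45, 16:15-16:45.
Ugo ∩ Ximena ∩ Teo ∩ Emeka: 09:15-10:30.

09:15-10:30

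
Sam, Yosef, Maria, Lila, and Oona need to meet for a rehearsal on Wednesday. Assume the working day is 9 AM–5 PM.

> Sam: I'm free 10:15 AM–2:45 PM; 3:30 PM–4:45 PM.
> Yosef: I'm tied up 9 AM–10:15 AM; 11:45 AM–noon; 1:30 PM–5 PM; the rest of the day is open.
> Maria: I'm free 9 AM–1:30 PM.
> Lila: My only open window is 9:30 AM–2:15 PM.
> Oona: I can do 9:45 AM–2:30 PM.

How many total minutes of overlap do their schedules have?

Sam free: 10:15-14:45, 15:30-16:45.
Yosef free: 10:15-11:45, 12:00-13:30 (invert busy blocks within the working day).
Maria free: 09:00-13:30.
Lila free: 09:30-14:15.
Oona free: 09:45-14:30.
Sam ∩ Yosef: 10:15-11:45, 12:00-13:30.
Sam ∩ Yosef ∩ Maria: 10:15-11:45, 12:00-13:30.
Sam ∩ Yosef ∩ Maria ∩ Lila: 10:15-11:45, 12:00-13:30.
Sam ∩ Yosef ∩ Maria ∩ Lila ∩ Oona: 10:15-11:45, 12:00-13:30.
Summing the common windows: 90 + 90 = 180 minutes.

180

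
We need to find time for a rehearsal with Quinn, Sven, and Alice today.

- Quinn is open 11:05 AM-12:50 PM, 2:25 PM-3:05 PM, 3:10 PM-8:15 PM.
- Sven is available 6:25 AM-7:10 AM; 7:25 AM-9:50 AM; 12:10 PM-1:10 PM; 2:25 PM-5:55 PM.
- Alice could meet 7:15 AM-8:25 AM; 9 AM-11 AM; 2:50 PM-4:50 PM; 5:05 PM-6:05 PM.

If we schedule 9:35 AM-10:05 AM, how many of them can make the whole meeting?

Alice can make the full 09:35-10:05 slot — that's 1.

1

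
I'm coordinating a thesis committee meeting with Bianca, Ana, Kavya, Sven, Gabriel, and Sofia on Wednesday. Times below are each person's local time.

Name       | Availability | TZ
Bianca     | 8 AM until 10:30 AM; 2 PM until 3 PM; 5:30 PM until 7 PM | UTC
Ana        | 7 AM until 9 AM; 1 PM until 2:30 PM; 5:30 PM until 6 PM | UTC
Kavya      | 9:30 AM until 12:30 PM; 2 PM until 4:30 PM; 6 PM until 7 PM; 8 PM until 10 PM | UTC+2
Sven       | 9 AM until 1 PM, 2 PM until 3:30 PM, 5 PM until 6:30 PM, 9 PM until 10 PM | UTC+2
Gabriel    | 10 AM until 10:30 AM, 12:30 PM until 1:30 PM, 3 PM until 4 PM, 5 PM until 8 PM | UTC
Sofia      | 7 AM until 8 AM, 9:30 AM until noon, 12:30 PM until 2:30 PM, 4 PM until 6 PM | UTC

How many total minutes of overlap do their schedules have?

Bianca in UTC: 08:00-10:30, 14:00-15:00, 17:30-19:00.
Ana in UTC: 07:00-09:00, 13:00-14:30, 17:30-18:00.
Kavya in UTC: 07:30-10:30, 12:00-14:30, 16:00-17:00, 18:00-20:00 (subtract 2h to convert from UTC+2).
Sven in UTC: 07:00-11:00, 12:00-13:30, 15:00-16:30, 19:00-20:00 (subtract 2h to convert from UTC+2).
Gabriel in UTC: 10:00-10:30, 12:30-13:30, 15:00-16:00, 17:00-20:00.
Sofia in UTC: 07:00-08:00, 09:30-12:00, 12:30-14:30, 16:00-18:00.
Bianca ∩ Ana: 08:00-09:00, 14:00-14:30, 17:30-18:00.
Bianca ∩ Ana ∩ Kavya: 08:00-09:00, 14:00-14:30.
Bianca ∩ Ana ∩ Kavya ∩ Sven: 08:00-09:00.
Bianca ∩ Ana ∩ Kavya ∩ Sven ∩ Gabriel: ∅.
Bianca ∩ Ana ∩ Kavya ∩ Sven ∩ Gabriel ∩ Sofia: ∅.
There is no time when everyone is free.
There is no common window, so the total is 0 minutes.

0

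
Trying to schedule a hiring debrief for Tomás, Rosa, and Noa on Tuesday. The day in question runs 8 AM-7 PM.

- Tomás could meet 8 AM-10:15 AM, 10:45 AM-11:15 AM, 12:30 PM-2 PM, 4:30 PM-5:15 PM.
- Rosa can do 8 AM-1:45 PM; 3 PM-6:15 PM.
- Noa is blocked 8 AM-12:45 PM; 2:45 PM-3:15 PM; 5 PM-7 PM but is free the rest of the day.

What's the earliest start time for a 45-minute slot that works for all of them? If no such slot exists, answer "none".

Tomás free: 08:00-10:15, 10:45-11:15, 12:30-14:00, 16:30-17:15.
Rosa free: 08:00-13:45, 15:00-18:15.
Noa free: 12:45-14:45, 15:15-17:00 (invert busy blocks within the working day).
Tomás ∩ Rosa: 08:00-10:15, 10:45-11:15, 12:30-13:45, 16:30-17:15.
Tomás ∩ Rosa ∩ Noa: 12:45-13:45, 16:30-17:00.
Those are the intersection windows.
The first common window of at least 45 minutes is 12:45-13:45, so the earliest start is 12:45.

12:45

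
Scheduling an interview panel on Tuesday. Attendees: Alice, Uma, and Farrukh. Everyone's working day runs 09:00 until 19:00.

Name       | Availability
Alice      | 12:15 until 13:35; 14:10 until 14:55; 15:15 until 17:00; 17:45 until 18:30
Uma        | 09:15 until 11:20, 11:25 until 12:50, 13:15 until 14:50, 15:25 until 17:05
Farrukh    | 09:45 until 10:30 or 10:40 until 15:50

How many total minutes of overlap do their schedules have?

Alice ∩ Uma: 12:15-12:50, 13:15-13:35, 14:10-14:50, 15:25-17:00.
Alice ∩ Uma ∩ Farrukh: 12:15-12:50, 13:15-13:35, 14:10-14:50, 15:25-15:50.
Those are the intersection windows.
Summing the common windows: 35 + 20 + 40 + 25 = 120 minutes.

120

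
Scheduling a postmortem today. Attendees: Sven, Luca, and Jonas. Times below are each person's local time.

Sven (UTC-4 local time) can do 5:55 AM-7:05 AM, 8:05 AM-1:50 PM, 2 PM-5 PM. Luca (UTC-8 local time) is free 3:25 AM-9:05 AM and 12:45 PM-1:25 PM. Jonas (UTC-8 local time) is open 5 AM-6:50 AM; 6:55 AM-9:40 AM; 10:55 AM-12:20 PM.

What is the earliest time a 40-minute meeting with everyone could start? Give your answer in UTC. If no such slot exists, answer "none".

Sven in UTC: 09:55-11:05, 12:05-17:50, 18:00-21:00 (add 4h to convert from UTC-4).
Luca in UTC: 11:25-17:05, 20:45-21:25 (add 8h to convert from UTC-8).
Jonas in UTC: 13:00-14:50, 14:55-17:40, 18:55-20:20 (add 8h to convert from UTC-8).
Sven ∩ Luca: 12:05-17:05, 20:45-21:00.
Sven ∩ Luca ∩ Jonas: 13:00-14:50, 14:55-17:05.
Those are the intersection windows.
The first common window of at least 40 minutes is 13:00-14:50, so the earliest start is 13:00.

13:00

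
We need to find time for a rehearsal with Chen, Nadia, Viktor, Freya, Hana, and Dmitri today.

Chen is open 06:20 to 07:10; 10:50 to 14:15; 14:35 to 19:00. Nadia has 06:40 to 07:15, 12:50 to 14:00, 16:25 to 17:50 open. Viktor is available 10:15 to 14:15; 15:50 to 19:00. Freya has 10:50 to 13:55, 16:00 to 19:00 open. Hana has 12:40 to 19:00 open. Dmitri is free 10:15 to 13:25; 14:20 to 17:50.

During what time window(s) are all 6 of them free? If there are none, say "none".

Chen ∩ Nadia: 06:40-07:10, 12:50-14:00, 16:25-17:50.
Chen ∩ Nadia ∩ Viktor: 12:50-14:00, 16:25-17:50.
Chen ∩ Nadia ∩ Viktor ∩ Freya: 12:50-13:55, 16:25-17:50.
Chen ∩ Nadia ∩ Viktor ∩ Freya ∩ Hana: 12:50-13:55, 16:25-17:50.
Chen ∩ Nadia ∩ Viktor ∩ Freya ∩ Hana ∩ Dmitri: 12:50-13:25, 16:25-17:50.

12:50-13:25, 16:25-17:50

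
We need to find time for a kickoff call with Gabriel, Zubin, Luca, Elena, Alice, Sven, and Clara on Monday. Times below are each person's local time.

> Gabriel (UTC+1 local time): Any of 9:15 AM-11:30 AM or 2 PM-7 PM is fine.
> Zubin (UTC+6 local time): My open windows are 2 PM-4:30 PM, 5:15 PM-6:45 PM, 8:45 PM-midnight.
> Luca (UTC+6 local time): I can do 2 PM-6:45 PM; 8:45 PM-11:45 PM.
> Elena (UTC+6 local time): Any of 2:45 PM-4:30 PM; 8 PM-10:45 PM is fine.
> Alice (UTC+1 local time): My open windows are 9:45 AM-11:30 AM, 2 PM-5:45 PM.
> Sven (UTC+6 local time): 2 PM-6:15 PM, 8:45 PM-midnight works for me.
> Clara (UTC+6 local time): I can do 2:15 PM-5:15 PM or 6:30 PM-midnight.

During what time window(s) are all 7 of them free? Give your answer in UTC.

Gabriel in UTC: 08:15-10:30, 13:00-18:00 (subtract 1h to convert from UTC+1).
Zubin in UTC: 08:00-10:30, 11:15-12:45, 14:45-18:00 (subtract 6h to convert from UTC+6).
Luca in UTC: 08:00-12:45, 14:45-17:45 (subtract 6h to convert from UTC+6).
Elena in UTC: 08:45-10:30, 14:00-16:45 (subtract 6h to convert from UTC+6).
Alice in UTC: 08:45-10:30, 13:00-16:45 (subtract 1h to convert from UTC+1).
Sven in UTC: 08:00-12:15, 14:45-18:00 (subtract 6h to convert from UTC+6).
Clara in UTC: 08:15-11:15, 12:30-18:00 (subtract 6h to convert from UTC+6).
Gabriel ∩ Zubin: 08:15-10:30, 14:45-18:00.
Gabriel ∩ Zubin ∩ Luca: 08:15-10:30, 14:45-17:45.
Gabriel ∩ Zubin ∩ Luca ∩ Elena: 08:45-10:30, 14:45-16:45.
Gabriel ∩ Zubin ∩ Luca ∩ Elena ∩ Alice: 08:45-10:30, 14:45-16:45.
Gabriel ∩ Zubin ∩ Luca ∩ Elena ∩ Alice ∩ Sven: 08:45-10:30, 14:45-16:45.
Gabriel ∩ Zubin ∩ Luca ∩ Elena ∩ Alice ∩ Sven ∩ Clara: 08:45-10:30, 14:45-16:45.

08:45-10:30, 14:45-16:45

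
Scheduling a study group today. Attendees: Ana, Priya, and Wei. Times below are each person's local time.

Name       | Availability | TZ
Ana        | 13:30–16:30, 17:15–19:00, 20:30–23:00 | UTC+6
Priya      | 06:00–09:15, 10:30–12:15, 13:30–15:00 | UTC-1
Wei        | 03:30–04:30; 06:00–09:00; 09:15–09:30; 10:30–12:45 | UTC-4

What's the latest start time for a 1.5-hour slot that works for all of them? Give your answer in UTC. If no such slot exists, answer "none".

Ana in UTC: 07:30-10:30, 11:15-13:00, 14:30-17:00 (subtract 6h to convert from UTC+6).
Priya in UTC: 07:00-10:15, 11:30-13:15, 14:30-16:00 (add 1h to convert from UTC-1).
Wei in UTC: 07:30-08:30, 10:00-13:00, 13:15-13:30, 14:30-16:45 (add 4h to convert from UTC-4).
Ana ∩ Priya: 07:30-10:15, 11:30-13:00, 14:30-16:00.
Ana ∩ Priya ∩ Wei: 07:30-08:30, 10:00-10:15, 11:30-13:00, 14:30-16:00.
So the common availability across everyone is 07:30-08:30, 10:00-10:15, 11:30-13:00, 14:30-16:00.
The last common window of at least 90 minutes is 14:30-16:00; a 90-minute meeting can start as late as 14:30 and still end by 16:00.

14:30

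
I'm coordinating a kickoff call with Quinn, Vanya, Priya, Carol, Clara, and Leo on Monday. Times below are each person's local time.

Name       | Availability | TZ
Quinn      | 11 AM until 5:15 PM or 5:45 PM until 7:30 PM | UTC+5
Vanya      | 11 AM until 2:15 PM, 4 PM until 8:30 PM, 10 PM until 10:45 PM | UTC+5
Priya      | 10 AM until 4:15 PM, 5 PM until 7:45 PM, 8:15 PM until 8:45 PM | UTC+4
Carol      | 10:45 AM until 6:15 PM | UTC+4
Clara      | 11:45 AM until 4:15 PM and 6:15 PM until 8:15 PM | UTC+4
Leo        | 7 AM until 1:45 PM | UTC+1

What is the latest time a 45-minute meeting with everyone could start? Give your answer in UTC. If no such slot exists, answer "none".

Quinn in UTC: 06:00-12:15, 12:45-14:30 (subtract 5h to convert from UTC+5).
Vanya in UTC: 06:00-09:15, 11:00-15:30, 17:00-17:45 (subtract 5h to convert from UTC+5).
Priya in UTC: 06:00-12:15, 13:00-15:45, 16:15-16:45 (subtract 4h to convert from UTC+4).
Carol in UTC: 06:45-14:15 (subtract 4h to convert from UTC+4).
Clara in UTC: 07:45-12:15, 14:15-16:15 (subtract 4h to convert from UTC+4).
Leo in UTC: 06:00-12:45 (subtract 1h to convert from UTC+1).
Quinn ∩ Vanya: 06:00-09:15, 11:00-12:15, 12:45-14:30.
Quinn ∩ Vanya ∩ Priya: 06:00-09:15, 11:00-12:15, 13:00-14:30.
Quinn ∩ Vanya ∩ Priya ∩ Carol: 06:45-09:15, 11:00-12:15, 13:00-14:15.
Quinn ∩ Vanya ∩ Priya ∩ Carol ∩ Clara: 07:45-09:15, 11:00-12:15.
Quinn ∩ Vanya ∩ Priya ∩ Carol ∩ Clara ∩ Leo: 07:45-09:15, 11:00-12:15.
The last common window of at least 45 minutes is 11:00-12:15; a 45-minute meeting can start as late as 11:30 and still end by 12:15.

11:30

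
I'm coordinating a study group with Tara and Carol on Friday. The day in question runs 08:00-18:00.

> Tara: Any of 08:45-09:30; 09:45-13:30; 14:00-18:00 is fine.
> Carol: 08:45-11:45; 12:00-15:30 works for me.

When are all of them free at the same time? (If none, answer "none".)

08:45-09:30, 09:45-11:45, 12:00-13:30, 14:00-15:30

Tara ∩ Carol: 08:45-09:30, 09:45-11:45, 12:00-13:30, 14:00-15:30.
So the common availability across everyone is 08:45-09:30, 09:45-11:45, 12:00-13:30, 14:00-15:30.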